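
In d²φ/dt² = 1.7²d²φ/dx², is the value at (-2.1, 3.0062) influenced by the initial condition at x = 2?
Yes. The domain of dependence is [-7.21054, 3.01054], and 2 ∈ [-7.21054, 3.01054].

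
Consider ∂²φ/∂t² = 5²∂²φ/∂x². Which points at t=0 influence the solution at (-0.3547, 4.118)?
Domain of dependence: [-20.9447, 20.2353]. Signals travel at speed 5, so data within |x - -0.3547| ≤ 5·4.118 = 20.59 can reach the point.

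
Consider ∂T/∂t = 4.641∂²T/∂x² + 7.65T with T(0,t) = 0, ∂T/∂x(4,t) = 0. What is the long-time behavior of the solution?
As t → ∞, T grows unboundedly. Reaction dominates diffusion (r=7.65 > κπ²/(4L²)≈0.72); solution grows exponentially.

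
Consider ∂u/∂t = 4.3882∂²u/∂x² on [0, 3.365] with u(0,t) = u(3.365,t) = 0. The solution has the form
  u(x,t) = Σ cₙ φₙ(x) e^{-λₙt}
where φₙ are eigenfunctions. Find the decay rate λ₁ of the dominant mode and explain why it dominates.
Eigenvalues: λₙ = 4.3882n²π²/3.365².
First three modes:
  n=1: λ₁ = 4.3882π²/3.365² ≈ 3.825
  n=2: λ₂ = 17.5528π²/3.365² ≈ 15.299 (4× faster decay)
  n=3: λ₃ = 39.4938π²/3.365² ≈ 34.424 (9× faster decay)
As t → ∞, higher modes decay exponentially faster. The n=1 mode dominates: u ~ c₁ sin(πx/3.365) e^{-λ₁t}.
Decay rate: λ₁ = 4.3882π²/3.365² ≈ 3.825.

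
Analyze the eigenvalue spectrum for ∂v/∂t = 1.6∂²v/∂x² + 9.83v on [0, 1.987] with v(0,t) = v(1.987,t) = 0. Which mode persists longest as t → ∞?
Eigenvalues: λₙ = 1.6n²π²/1.987² - 9.83.
First three modes:
  n=1: λ₁ = 1.6π²/1.987² - 9.83 ≈ -5.83
  n=2: λ₂ = 6.4π²/1.987² - 9.83 ≈ 6.169
  n=3: λ₃ = 14.4π²/1.987² - 9.83 ≈ 26.167
Since 1.6π²/1.987² ≈ 4 < 9.83, λ₁ < 0.
The n=1 mode grows fastest (−λₙ is largest for n=1) → dominates.
Asymptotic: v ~ c₁ sin(πx/1.987) e^{5.83t} (exponential growth at rate −λ₁ ≈ 5.83).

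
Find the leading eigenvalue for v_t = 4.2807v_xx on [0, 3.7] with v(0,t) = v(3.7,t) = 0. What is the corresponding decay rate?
Eigenvalues: λₙ = 4.2807n²π²/3.7².
First three modes:
  n=1: λ₁ = 4.2807π²/3.7² ≈ 3.086
  n=2: λ₂ = 17.1228π²/3.7² ≈ 12.344 (4× faster decay)
  n=3: λ₃ = 38.5263π²/3.7² ≈ 27.775 (9× faster decay)
As t → ∞, higher modes decay exponentially faster. The n=1 mode dominates: v ~ c₁ sin(πx/3.7) e^{-λ₁t}.
Decay rate: λ₁ = 4.2807π²/3.7² ≈ 3.086.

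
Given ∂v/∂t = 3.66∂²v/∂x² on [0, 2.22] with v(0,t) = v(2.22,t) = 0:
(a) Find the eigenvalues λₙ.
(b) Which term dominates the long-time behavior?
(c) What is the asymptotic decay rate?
Eigenvalues: λₙ = 3.66n²π²/2.22².
First three modes:
  n=1: λ₁ = 3.66π²/2.22² ≈ 7.33
  n=2: λ₂ = 14.64π²/2.22² ≈ 29.318 (4× faster decay)
  n=3: λ₃ = 32.94π²/2.22² ≈ 65.966 (9× faster decay)
As t → ∞, higher modes decay exponentially faster. The n=1 mode dominates: v ~ c₁ sin(πx/2.22) e^{-λ₁t}.
Decay rate: λ₁ = 3.66π²/2.22² ≈ 7.33.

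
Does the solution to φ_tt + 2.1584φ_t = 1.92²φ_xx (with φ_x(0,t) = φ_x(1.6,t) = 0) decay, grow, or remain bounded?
φ → constant (steady state). Damping (γ=2.1584) dissipates the nonconstant modes; with Neumann BCs the spatial average obeys M''+γM'=0 and tends to a finite limit.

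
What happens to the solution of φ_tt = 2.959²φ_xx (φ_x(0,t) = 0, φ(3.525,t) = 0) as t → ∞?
φ oscillates (no decay). Energy is conserved; the solution oscillates indefinitely as standing waves.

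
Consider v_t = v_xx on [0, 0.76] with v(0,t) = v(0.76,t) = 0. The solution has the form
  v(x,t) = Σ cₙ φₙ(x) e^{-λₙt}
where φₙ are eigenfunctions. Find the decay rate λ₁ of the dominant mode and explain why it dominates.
Eigenvalues: λₙ = n²π²/0.76².
First three modes:
  n=1: λ₁ = π²/0.76² ≈ 17.087
  n=2: λ₂ = 4π²/0.76² ≈ 68.349 (4× faster decay)
  n=3: λ₃ = 9π²/0.76² ≈ 153.785 (9× faster decay)
As t → ∞, higher modes decay exponentially faster. The n=1 mode dominates: v ~ c₁ sin(πx/0.76) e^{-λ₁t}.
Decay rate: λ₁ = π²/0.76² ≈ 17.087.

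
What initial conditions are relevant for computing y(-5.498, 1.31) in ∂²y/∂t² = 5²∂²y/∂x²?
Domain of dependence: [-12.048, 1.052]. Signals travel at speed 5, so data within |x - -5.498| ≤ 5·1.31 = 6.55 can reach the point.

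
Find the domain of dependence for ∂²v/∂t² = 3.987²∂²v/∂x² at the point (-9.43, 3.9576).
Domain of dependence: [-25.2089512, 6.3489512]. Signals travel at speed 3.987, so data within |x - -9.43| ≤ 3.987·3.9576 = 15.7789512 can reach the point.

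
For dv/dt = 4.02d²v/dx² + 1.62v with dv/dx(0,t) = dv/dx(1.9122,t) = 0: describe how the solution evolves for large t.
v grows unboundedly. With Neumann BCs the constant mode has diffusion eigenvalue 0, so any r > 0 makes it grow like e^(1.62t); solution grows exponentially.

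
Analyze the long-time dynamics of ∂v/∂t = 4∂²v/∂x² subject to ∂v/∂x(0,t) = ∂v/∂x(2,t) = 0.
Long-time behavior: v → constant (steady state). Heat is conserved (no flux at boundaries); solution approaches the spatial average.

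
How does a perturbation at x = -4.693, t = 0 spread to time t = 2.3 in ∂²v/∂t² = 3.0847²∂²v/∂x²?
Domain of influence: [-11.78781, 2.40181]. Data at x = -4.693 spreads outward at speed 3.0847.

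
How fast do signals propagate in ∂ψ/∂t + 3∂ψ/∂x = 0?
Speed = 3. Information travels along x - 3t = const (rightward).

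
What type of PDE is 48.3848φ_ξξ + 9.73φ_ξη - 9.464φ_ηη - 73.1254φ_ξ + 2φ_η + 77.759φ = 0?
With A = 48.3848, B = 9.73, C = -9.464, the discriminant is 1926.3278888. This is a hyperbolic PDE.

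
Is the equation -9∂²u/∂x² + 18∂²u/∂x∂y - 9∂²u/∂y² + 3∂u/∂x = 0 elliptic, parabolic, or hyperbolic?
Computing B² - 4AC with A = -9, B = 18, C = -9: discriminant = 0 (zero). Answer: parabolic.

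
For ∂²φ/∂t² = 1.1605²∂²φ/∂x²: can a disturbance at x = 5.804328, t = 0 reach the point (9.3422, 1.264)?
No. The domain of dependence is [7.875328, 10.809072], and 5.804328 is outside this interval.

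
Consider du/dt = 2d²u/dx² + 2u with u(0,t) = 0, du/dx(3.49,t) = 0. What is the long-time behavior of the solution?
As t → ∞, u grows unboundedly. Reaction dominates diffusion (r=2 > κπ²/(4L²)≈0.41); solution grows exponentially.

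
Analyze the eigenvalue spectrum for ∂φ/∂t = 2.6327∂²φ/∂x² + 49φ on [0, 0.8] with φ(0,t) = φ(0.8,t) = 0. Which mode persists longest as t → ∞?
Eigenvalues: λₙ = 2.6327n²π²/0.8² - 49.
First three modes:
  n=1: λ₁ = 2.6327π²/0.8² - 49 ≈ -8.4
  n=2: λ₂ = 10.5308π²/0.8² - 49 ≈ 113.398
  n=3: λ₃ = 23.6943π²/0.8² - 49 ≈ 316.396
Since 2.6327π²/0.8² ≈ 40.6 < 49, λ₁ < 0.
The n=1 mode grows fastest (−λₙ is largest for n=1) → dominates.
Asymptotic: φ ~ c₁ sin(πx/0.8) e^{8.4t} (exponential growth at rate −λ₁ ≈ 8.4).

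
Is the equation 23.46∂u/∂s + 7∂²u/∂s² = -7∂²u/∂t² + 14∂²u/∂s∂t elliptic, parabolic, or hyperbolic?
Rewriting in standard form: 7∂²u/∂s² - 14∂²u/∂s∂t + 7∂²u/∂t² + 23.46∂u/∂s = 0. Computing B² - 4AC with A = 7, B = -14, C = 7: discriminant = 0 (zero). Answer: parabolic.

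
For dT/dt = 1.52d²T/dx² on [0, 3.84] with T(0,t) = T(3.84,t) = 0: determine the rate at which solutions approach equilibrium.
Eigenvalues: λₙ = 1.52n²π²/3.84².
First three modes:
  n=1: λ₁ = 1.52π²/3.84² ≈ 1.017
  n=2: λ₂ = 6.08π²/3.84² ≈ 4.069 (4× faster decay)
  n=3: λ₃ = 13.68π²/3.84² ≈ 9.156 (9× faster decay)
As t → ∞, higher modes decay exponentially faster. The n=1 mode dominates: T ~ c₁ sin(πx/3.84) e^{-λ₁t}.
Decay rate: λ₁ = 1.52π²/3.84² ≈ 1.017.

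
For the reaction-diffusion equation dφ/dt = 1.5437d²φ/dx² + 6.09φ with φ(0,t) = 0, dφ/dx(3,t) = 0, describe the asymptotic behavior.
φ grows unboundedly. Reaction dominates diffusion (r=6.09 > κπ²/(4L²)≈0.42); solution grows exponentially.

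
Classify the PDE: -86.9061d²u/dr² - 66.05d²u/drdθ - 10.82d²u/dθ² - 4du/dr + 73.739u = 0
A = -86.9061, B = -66.05, C = -10.82. Discriminant B² - 4AC = 601.306492. Since 601.306492 > 0, hyperbolic.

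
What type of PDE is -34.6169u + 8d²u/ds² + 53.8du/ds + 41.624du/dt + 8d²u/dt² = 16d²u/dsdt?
Rewriting in standard form: 8d²u/ds² - 16d²u/dsdt + 8d²u/dt² + 53.8du/ds + 41.624du/dt - 34.6169u = 0. With A = 8, B = -16, C = 8, the discriminant is 0. This is a parabolic PDE.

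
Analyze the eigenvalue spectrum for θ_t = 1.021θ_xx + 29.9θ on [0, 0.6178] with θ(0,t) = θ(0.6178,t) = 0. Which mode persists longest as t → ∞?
Eigenvalues: λₙ = 1.021n²π²/0.6178² - 29.9.
First three modes:
  n=1: λ₁ = 1.021π²/0.6178² - 29.9 ≈ -3.498
  n=2: λ₂ = 4.084π²/0.6178² - 29.9 ≈ 75.706
  n=3: λ₃ = 9.189π²/0.6178² - 29.9 ≈ 207.714
Since 1.021π²/0.6178² ≈ 26.402 < 29.9, λ₁ < 0.
The n=1 mode grows fastest (−λₙ is largest for n=1) → dominates.
Asymptotic: θ ~ c₁ sin(πx/0.6178) e^{3.498t} (exponential growth at rate −λ₁ ≈ 3.498).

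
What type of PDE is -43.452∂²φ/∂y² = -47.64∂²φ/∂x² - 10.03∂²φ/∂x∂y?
Rewriting in standard form: 47.64∂²φ/∂x² + 10.03∂²φ/∂x∂y - 43.452∂²φ/∂y² = 0. With A = 47.64, B = 10.03, C = -43.452, the discriminant is 8380.81402. This is a hyperbolic PDE.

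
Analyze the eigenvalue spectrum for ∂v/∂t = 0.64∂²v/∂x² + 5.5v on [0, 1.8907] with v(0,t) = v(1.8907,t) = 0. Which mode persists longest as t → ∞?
Eigenvalues: λₙ = 0.64n²π²/1.8907² - 5.5.
First three modes:
  n=1: λ₁ = 0.64π²/1.8907² - 5.5 ≈ -3.733
  n=2: λ₂ = 2.56π²/1.8907² - 5.5 ≈ 1.568
  n=3: λ₃ = 5.76π²/1.8907² - 5.5 ≈ 10.403
Since 0.64π²/1.8907² ≈ 1.767 < 5.5, λ₁ < 0.
The n=1 mode grows fastest (−λₙ is largest for n=1) → dominates.
Asymptotic: v ~ c₁ sin(πx/1.8907) e^{3.733t} (exponential growth at rate −λ₁ ≈ 3.733).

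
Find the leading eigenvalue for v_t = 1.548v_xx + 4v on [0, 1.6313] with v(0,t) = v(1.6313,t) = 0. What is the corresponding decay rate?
Eigenvalues: λₙ = 1.548n²π²/1.6313² - 4.
First three modes:
  n=1: λ₁ = 1.548π²/1.6313² - 4 ≈ 1.741
  n=2: λ₂ = 6.192π²/1.6313² - 4 ≈ 18.965
  n=3: λ₃ = 13.932π²/1.6313² - 4 ≈ 47.671
Since 1.548π²/1.6313² ≈ 5.741 > 4, all λₙ > 0.
The n=1 mode decays slowest → dominates as t → ∞.
Asymptotic: v ~ c₁ sin(πx/1.6313) e^{-λ₁t} with decay rate λ₁ ≈ 1.741.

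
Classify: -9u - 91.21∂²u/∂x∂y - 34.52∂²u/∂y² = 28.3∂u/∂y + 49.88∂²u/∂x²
Rewriting in standard form: -49.88∂²u/∂x² - 91.21∂²u/∂x∂y - 34.52∂²u/∂y² - 28.3∂u/∂y - 9u = 0. Hyperbolic (discriminant = 1431.8337).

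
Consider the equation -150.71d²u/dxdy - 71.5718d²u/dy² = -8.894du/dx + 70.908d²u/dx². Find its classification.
Rewriting in standard form: -70.908d²u/dx² - 150.71d²u/dxdy - 71.5718d²u/dy² + 8.894du/dx = 0. Hyperbolic. (A = -70.908, B = -150.71, C = -71.5718 gives B² - 4AC = 2413.4513224.)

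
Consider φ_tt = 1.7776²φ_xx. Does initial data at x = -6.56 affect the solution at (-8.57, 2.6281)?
Yes. The domain of dependence is [-13.24171056, -3.89828944], and -6.56 ∈ [-13.24171056, -3.89828944].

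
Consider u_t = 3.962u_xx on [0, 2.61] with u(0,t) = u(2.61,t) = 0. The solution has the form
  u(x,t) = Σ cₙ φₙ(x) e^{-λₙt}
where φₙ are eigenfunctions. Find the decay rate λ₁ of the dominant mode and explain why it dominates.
Eigenvalues: λₙ = 3.962n²π²/2.61².
First three modes:
  n=1: λ₁ = 3.962π²/2.61² ≈ 5.74
  n=2: λ₂ = 15.848π²/2.61² ≈ 22.961 (4× faster decay)
  n=3: λ₃ = 35.658π²/2.61² ≈ 51.663 (9× faster decay)
As t → ∞, higher modes decay exponentially faster. The n=1 mode dominates: u ~ c₁ sin(πx/2.61) e^{-λ₁t}.
Decay rate: λ₁ = 3.962π²/2.61² ≈ 5.74.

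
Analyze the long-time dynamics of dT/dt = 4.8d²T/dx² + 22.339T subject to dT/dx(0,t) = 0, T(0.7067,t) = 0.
Long-time behavior: T → 0. Diffusion dominates reaction (r=22.339 < κπ²/(4L²)≈23.71); solution decays.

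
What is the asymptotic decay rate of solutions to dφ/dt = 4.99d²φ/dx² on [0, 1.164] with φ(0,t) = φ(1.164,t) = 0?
Eigenvalues: λₙ = 4.99n²π²/1.164².
First three modes:
  n=1: λ₁ = 4.99π²/1.164² ≈ 36.349
  n=2: λ₂ = 19.96π²/1.164² ≈ 145.397 (4× faster decay)
  n=3: λ₃ = 44.91π²/1.164² ≈ 327.142 (9× faster decay)
As t → ∞, higher modes decay exponentially faster. The n=1 mode dominates: φ ~ c₁ sin(πx/1.164) e^{-λ₁t}.
Decay rate: λ₁ = 4.99π²/1.164² ≈ 36.349.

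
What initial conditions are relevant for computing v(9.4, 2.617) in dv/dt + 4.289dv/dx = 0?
A single point: x = -1.824313. The characteristic through (9.4, 2.617) is x - 4.289t = const, so x = 9.4 - 4.289·2.617 = -1.824313.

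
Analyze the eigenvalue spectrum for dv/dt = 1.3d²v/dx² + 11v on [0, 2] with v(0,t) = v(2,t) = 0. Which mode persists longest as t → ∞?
Eigenvalues: λₙ = 1.3n²π²/2² - 11.
First three modes:
  n=1: λ₁ = 1.3π²/2² - 11 ≈ -7.792
  n=2: λ₂ = 5.2π²/2² - 11 ≈ 1.83
  n=3: λ₃ = 11.7π²/2² - 11 ≈ 17.869
Since 1.3π²/2² ≈ 3.208 < 11, λ₁ < 0.
The n=1 mode grows fastest (−λₙ is largest for n=1) → dominates.
Asymptotic: v ~ c₁ sin(πx/2) e^{7.792t} (exponential growth at rate −λ₁ ≈ 7.792).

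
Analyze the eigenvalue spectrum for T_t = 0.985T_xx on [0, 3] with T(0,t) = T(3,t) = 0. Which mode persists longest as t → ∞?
Eigenvalues: λₙ = 0.985n²π²/3².
First three modes:
  n=1: λ₁ = 0.985π²/3² ≈ 1.08
  n=2: λ₂ = 3.94π²/3² ≈ 4.321 (4× faster decay)
  n=3: λ₃ = 8.865π²/3² ≈ 9.722 (9× faster decay)
As t → ∞, higher modes decay exponentially faster. The n=1 mode dominates: T ~ c₁ sin(πx/3) e^{-λ₁t}.
Decay rate: λ₁ = 0.985π²/3² ≈ 1.08.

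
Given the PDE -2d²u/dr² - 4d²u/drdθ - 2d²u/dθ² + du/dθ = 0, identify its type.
The second-order coefficients are A = -2, B = -4, C = -2. Since B² - 4AC = 0 = 0, this is a parabolic PDE.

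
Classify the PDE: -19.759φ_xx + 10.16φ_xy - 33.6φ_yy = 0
A = -19.759, B = 10.16, C = -33.6. Discriminant B² - 4AC = -2552.384. Since -2552.384 < 0, elliptic.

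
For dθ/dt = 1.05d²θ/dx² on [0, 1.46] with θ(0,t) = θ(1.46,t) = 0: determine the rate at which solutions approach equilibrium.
Eigenvalues: λₙ = 1.05n²π²/1.46².
First three modes:
  n=1: λ₁ = 1.05π²/1.46² ≈ 4.862
  n=2: λ₂ = 4.2π²/1.46² ≈ 19.447 (4× faster decay)
  n=3: λ₃ = 9.45π²/1.46² ≈ 43.755 (9× faster decay)
As t → ∞, higher modes decay exponentially faster. The n=1 mode dominates: θ ~ c₁ sin(πx/1.46) e^{-λ₁t}.
Decay rate: λ₁ = 1.05π²/1.46² ≈ 4.862.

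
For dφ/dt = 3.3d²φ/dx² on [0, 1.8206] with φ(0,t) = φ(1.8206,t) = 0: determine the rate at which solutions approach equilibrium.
Eigenvalues: λₙ = 3.3n²π²/1.8206².
First three modes:
  n=1: λ₁ = 3.3π²/1.8206² ≈ 9.826
  n=2: λ₂ = 13.2π²/1.8206² ≈ 39.305 (4× faster decay)
  n=3: λ₃ = 29.7π²/1.8206² ≈ 88.436 (9× faster decay)
As t → ∞, higher modes decay exponentially faster. The n=1 mode dominates: φ ~ c₁ sin(πx/1.8206) e^{-λ₁t}.
Decay rate: λ₁ = 3.3π²/1.8206² ≈ 9.826.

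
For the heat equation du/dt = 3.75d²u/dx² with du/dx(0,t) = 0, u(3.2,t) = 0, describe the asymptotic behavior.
u → 0. Heat escapes through the Dirichlet boundary.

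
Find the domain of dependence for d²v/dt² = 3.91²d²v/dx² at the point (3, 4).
Domain of dependence: [-12.64, 18.64]. Signals travel at speed 3.91, so data within |x - 3| ≤ 3.91·4 = 15.64 can reach the point.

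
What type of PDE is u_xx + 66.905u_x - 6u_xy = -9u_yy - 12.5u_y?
Rewriting in standard form: u_xx - 6u_xy + 9u_yy + 66.905u_x + 12.5u_y = 0. With A = 1, B = -6, C = 9, the discriminant is 0. This is a parabolic PDE.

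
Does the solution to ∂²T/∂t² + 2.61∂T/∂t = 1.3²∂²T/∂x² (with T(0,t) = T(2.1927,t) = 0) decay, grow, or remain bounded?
T → 0. Damping (γ=2.61) dissipates energy; oscillations decay exponentially.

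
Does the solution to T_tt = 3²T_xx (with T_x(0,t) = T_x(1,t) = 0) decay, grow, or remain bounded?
T oscillates about a mean that drifts linearly in t (generically unbounded; no decay). There is no damping, so the nonconstant modes persist as standing waves (energy conserved, no decay). But with Neumann conditions at both ends the constant mode has eigenvalue 0: the spatial mean M(t) of T satisfies M'' = 0, so M(t) = M(0) + M'(0)·t. Unless the initial velocity has zero mean (∫T_t(x,0)dx = 0), the solution grows linearly in t (unbounded, though not exponentially); if it does have zero mean, the solution stays bounded and simply oscillates.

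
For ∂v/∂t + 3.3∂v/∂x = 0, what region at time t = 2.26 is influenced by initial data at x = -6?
At x = 1.458. The characteristic carries data from (-6, 0) to (1.458, 2.26).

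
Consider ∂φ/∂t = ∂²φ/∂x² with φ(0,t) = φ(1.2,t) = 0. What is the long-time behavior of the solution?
As t → ∞, φ → 0. Heat diffuses out through both boundaries.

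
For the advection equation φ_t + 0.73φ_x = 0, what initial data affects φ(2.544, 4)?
A single point: x = -0.376. The characteristic through (2.544, 4) is x - 0.73t = const, so x = 2.544 - 0.73·4 = -0.376.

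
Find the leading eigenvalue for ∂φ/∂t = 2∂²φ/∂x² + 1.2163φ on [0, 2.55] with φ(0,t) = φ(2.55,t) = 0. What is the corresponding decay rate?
Eigenvalues: λₙ = 2n²π²/2.55² - 1.2163.
First three modes:
  n=1: λ₁ = 2π²/2.55² - 1.2163 ≈ 1.819
  n=2: λ₂ = 8π²/2.55² - 1.2163 ≈ 10.926
  n=3: λ₃ = 18π²/2.55² - 1.2163 ≈ 26.104
Since 2π²/2.55² ≈ 3.036 > 1.2163, all λₙ > 0.
The n=1 mode decays slowest → dominates as t → ∞.
Asymptotic: φ ~ c₁ sin(πx/2.55) e^{-λ₁t} with decay rate λ₁ ≈ 1.819.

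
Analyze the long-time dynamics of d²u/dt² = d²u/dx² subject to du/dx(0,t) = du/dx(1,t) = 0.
Long-time behavior: u oscillates about a mean that drifts linearly in t (generically unbounded; no decay). There is no damping, so the nonconstant modes persist as standing waves (energy conserved, no decay). But with Neumann conditions at both ends the constant mode has eigenvalue 0: the spatial mean M(t) of u satisfies M'' = 0, so M(t) = M(0) + M'(0)·t. Unless the initial velocity has zero mean (∫u_t(x,0)dx = 0), the solution grows linearly in t (unbounded, though not exponentially); if it does have zero mean, the solution stays bounded and simply oscillates.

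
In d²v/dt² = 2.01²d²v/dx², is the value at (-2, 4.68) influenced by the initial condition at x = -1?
Yes. The domain of dependence is [-11.4068, 7.4068], and -1 ∈ [-11.4068, 7.4068].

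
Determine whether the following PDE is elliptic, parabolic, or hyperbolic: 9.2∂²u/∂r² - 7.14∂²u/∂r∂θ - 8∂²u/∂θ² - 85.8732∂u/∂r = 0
Coefficients: A = 9.2, B = -7.14, C = -8. B² - 4AC = 345.3796, which is positive, so the equation is hyperbolic.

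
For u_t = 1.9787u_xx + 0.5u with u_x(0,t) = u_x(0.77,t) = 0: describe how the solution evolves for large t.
u grows unboundedly. With Neumann BCs the constant mode has diffusion eigenvalue 0, so any r > 0 makes it grow like e^(0.5t); solution grows exponentially.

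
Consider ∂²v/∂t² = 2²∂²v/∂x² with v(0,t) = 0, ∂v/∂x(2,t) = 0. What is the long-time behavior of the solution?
As t → ∞, v oscillates (no decay). Energy is conserved; the solution oscillates indefinitely as standing waves.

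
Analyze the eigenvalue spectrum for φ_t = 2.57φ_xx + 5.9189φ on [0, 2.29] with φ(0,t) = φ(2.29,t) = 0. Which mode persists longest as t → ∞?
Eigenvalues: λₙ = 2.57n²π²/2.29² - 5.9189.
First three modes:
  n=1: λ₁ = 2.57π²/2.29² - 5.9189 ≈ -1.082
  n=2: λ₂ = 10.28π²/2.29² - 5.9189 ≈ 13.428
  n=3: λ₃ = 23.13π²/2.29² - 5.9189 ≈ 37.613
Since 2.57π²/2.29² ≈ 4.837 < 5.9189, λ₁ < 0.
The n=1 mode grows fastest (−λₙ is largest for n=1) → dominates.
Asymptotic: φ ~ c₁ sin(πx/2.29) e^{1.082t} (exponential growth at rate −λ₁ ≈ 1.082).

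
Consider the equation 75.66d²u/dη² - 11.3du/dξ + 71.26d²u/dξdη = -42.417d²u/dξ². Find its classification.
Rewriting in standard form: 42.417d²u/dξ² + 71.26d²u/dξdη + 75.66d²u/dη² - 11.3du/dξ = 0. Elliptic. (A = 42.417, B = 71.26, C = 75.66 gives B² - 4AC = -7759.09328.)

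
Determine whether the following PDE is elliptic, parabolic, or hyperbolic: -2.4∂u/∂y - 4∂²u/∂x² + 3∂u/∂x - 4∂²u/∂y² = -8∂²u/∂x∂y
Rewriting in standard form: -4∂²u/∂x² + 8∂²u/∂x∂y - 4∂²u/∂y² + 3∂u/∂x - 2.4∂u/∂y = 0. Coefficients: A = -4, B = 8, C = -4. B² - 4AC = 0, which is zero, so the equation is parabolic.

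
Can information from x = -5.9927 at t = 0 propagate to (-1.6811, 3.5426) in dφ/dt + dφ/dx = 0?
No. Only data at x = -5.2237 affects (-1.6811, 3.5426). Advection has one-way propagation along characteristics.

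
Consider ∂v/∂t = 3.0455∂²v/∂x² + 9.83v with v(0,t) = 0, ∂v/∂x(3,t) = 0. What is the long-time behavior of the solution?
As t → ∞, v grows unboundedly. Reaction dominates diffusion (r=9.83 > κπ²/(4L²)≈0.83); solution grows exponentially.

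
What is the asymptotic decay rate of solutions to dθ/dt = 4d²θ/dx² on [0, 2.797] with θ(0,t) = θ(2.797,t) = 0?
Eigenvalues: λₙ = 4n²π²/2.797².
First three modes:
  n=1: λ₁ = 4π²/2.797² ≈ 5.046
  n=2: λ₂ = 16π²/2.797² ≈ 20.185 (4× faster decay)
  n=3: λ₃ = 36π²/2.797² ≈ 45.417 (9× faster decay)
As t → ∞, higher modes decay exponentially faster. The n=1 mode dominates: θ ~ c₁ sin(πx/2.797) e^{-λ₁t}.
Decay rate: λ₁ = 4π²/2.797² ≈ 5.046.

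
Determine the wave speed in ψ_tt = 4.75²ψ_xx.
Speed = 4.75. Information travels along characteristics x = x₀ ± 4.75t.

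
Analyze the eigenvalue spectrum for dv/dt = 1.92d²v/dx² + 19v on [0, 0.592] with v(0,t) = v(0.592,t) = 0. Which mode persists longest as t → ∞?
Eigenvalues: λₙ = 1.92n²π²/0.592² - 19.
First three modes:
  n=1: λ₁ = 1.92π²/0.592² - 19 ≈ 35.07
  n=2: λ₂ = 7.68π²/0.592² - 19 ≈ 197.281
  n=3: λ₃ = 17.28π²/0.592² - 19 ≈ 467.631
Since 1.92π²/0.592² ≈ 54.07 > 19, all λₙ > 0.
The n=1 mode decays slowest → dominates as t → ∞.
Asymptotic: v ~ c₁ sin(πx/0.592) e^{-λ₁t} with decay rate λ₁ ≈ 35.07.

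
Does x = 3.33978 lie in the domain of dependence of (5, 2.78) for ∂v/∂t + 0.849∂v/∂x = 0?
No. Only data at x = 2.63978 affects (5, 2.78). Advection has one-way propagation along characteristics.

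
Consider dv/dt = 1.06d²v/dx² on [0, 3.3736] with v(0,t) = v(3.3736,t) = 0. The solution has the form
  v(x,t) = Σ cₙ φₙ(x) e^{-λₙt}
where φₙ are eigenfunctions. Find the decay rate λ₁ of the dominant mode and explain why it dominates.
Eigenvalues: λₙ = 1.06n²π²/3.3736².
First three modes:
  n=1: λ₁ = 1.06π²/3.3736² ≈ 0.919
  n=2: λ₂ = 4.24π²/3.3736² ≈ 3.677 (4× faster decay)
  n=3: λ₃ = 9.54π²/3.3736² ≈ 8.273 (9× faster decay)
As t → ∞, higher modes decay exponentially faster. The n=1 mode dominates: v ~ c₁ sin(πx/3.3736) e^{-λ₁t}.
Decay rate: λ₁ = 1.06π²/3.3736² ≈ 0.919.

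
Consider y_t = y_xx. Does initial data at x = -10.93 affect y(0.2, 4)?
Yes, for any finite x. The heat equation has infinite propagation speed, so all initial data affects all points at any t > 0.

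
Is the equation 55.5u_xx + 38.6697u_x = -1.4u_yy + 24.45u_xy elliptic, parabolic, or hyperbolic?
Rewriting in standard form: 55.5u_xx - 24.45u_xy + 1.4u_yy + 38.6697u_x = 0. Computing B² - 4AC with A = 55.5, B = -24.45, C = 1.4: discriminant = 287.0025 (positive). Answer: hyperbolic.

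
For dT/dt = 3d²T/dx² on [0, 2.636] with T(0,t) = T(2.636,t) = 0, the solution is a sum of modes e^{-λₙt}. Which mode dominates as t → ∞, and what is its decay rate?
Eigenvalues: λₙ = 3n²π²/2.636².
First three modes:
  n=1: λ₁ = 3π²/2.636² ≈ 4.261
  n=2: λ₂ = 12π²/2.636² ≈ 17.045 (4× faster decay)
  n=3: λ₃ = 27π²/2.636² ≈ 38.351 (9× faster decay)
As t → ∞, higher modes decay exponentially faster. The n=1 mode dominates: T ~ c₁ sin(πx/2.636) e^{-λ₁t}.
Decay rate: λ₁ = 3π²/2.636² ≈ 4.261.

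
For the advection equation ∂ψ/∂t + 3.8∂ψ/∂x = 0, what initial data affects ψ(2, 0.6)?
A single point: x = -0.28. The characteristic through (2, 0.6) is x - 3.8t = const, so x = 2 - 3.8·0.6 = -0.28.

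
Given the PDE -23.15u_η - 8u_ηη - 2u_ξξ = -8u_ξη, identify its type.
Rewriting in standard form: -2u_ξξ + 8u_ξη - 8u_ηη - 23.15u_η = 0. The second-order coefficients are A = -2, B = 8, C = -8. Since B² - 4AC = 0 = 0, this is a parabolic PDE.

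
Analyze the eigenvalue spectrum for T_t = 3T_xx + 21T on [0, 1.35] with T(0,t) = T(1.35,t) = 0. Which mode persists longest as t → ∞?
Eigenvalues: λₙ = 3n²π²/1.35² - 21.
First three modes:
  n=1: λ₁ = 3π²/1.35² - 21 ≈ -4.754
  n=2: λ₂ = 12π²/1.35² - 21 ≈ 43.985
  n=3: λ₃ = 27π²/1.35² - 21 ≈ 125.216
Since 3π²/1.35² ≈ 16.246 < 21, λ₁ < 0.
The n=1 mode grows fastest (−λₙ is largest for n=1) → dominates.
Asymptotic: T ~ c₁ sin(πx/1.35) e^{4.754t} (exponential growth at rate −λ₁ ≈ 4.754).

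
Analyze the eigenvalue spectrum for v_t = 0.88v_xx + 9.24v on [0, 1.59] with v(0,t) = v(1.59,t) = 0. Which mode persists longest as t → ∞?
Eigenvalues: λₙ = 0.88n²π²/1.59² - 9.24.
First three modes:
  n=1: λ₁ = 0.88π²/1.59² - 9.24 ≈ -5.805
  n=2: λ₂ = 3.52π²/1.59² - 9.24 ≈ 4.502
  n=3: λ₃ = 7.92π²/1.59² - 9.24 ≈ 21.679
Since 0.88π²/1.59² ≈ 3.435 < 9.24, λ₁ < 0.
The n=1 mode grows fastest (−λₙ is largest for n=1) → dominates.
Asymptotic: v ~ c₁ sin(πx/1.59) e^{5.805t} (exponential growth at rate −λ₁ ≈ 5.805).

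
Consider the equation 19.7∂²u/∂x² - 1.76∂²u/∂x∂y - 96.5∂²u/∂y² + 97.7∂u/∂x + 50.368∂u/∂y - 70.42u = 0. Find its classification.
Hyperbolic. (A = 19.7, B = -1.76, C = -96.5 gives B² - 4AC = 7607.2976.)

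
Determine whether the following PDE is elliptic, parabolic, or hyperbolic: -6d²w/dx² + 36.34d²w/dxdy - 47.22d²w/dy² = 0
Coefficients: A = -6, B = 36.34, C = -47.22. B² - 4AC = 187.3156, which is positive, so the equation is hyperbolic.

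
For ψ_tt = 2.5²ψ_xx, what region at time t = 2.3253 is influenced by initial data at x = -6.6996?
Domain of influence: [-12.51285, -0.88635]. Data at x = -6.6996 spreads outward at speed 2.5.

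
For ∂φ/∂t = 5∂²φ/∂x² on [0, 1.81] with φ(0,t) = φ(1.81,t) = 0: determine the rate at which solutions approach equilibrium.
Eigenvalues: λₙ = 5n²π²/1.81².
First three modes:
  n=1: λ₁ = 5π²/1.81² ≈ 15.063
  n=2: λ₂ = 20π²/1.81² ≈ 60.252 (4× faster decay)
  n=3: λ₃ = 45π²/1.81² ≈ 135.567 (9× faster decay)
As t → ∞, higher modes decay exponentially faster. The n=1 mode dominates: φ ~ c₁ sin(πx/1.81) e^{-λ₁t}.
Decay rate: λ₁ = 5π²/1.81² ≈ 15.063.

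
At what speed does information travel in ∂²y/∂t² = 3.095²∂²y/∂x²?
Speed = 3.095. Information travels along characteristics x = x₀ ± 3.095t.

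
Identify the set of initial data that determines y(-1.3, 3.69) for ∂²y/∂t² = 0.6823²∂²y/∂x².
Domain of dependence: [-3.817687, 1.217687]. Signals travel at speed 0.6823, so data within |x - -1.3| ≤ 0.6823·3.69 = 2.517687 can reach the point.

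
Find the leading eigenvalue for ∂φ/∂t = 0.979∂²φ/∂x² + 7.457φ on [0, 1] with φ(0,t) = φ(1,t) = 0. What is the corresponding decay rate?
Eigenvalues: λₙ = 0.979n²π²/1² - 7.457.
First three modes:
  n=1: λ₁ = 0.979π² - 7.457 ≈ 2.205
  n=2: λ₂ = 3.916π² - 7.457 ≈ 31.192
  n=3: λ₃ = 8.811π² - 7.457 ≈ 79.504
Since 0.979π² ≈ 9.662 > 7.457, all λₙ > 0.
The n=1 mode decays slowest → dominates as t → ∞.
Asymptotic: φ ~ c₁ sin(πx/1) e^{-λ₁t} with decay rate λ₁ ≈ 2.205.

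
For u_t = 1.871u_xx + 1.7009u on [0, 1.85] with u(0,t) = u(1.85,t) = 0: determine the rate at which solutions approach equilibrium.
Eigenvalues: λₙ = 1.871n²π²/1.85² - 1.7009.
First three modes:
  n=1: λ₁ = 1.871π²/1.85² - 1.7009 ≈ 3.695
  n=2: λ₂ = 7.484π²/1.85² - 1.7009 ≈ 19.881
  n=3: λ₃ = 16.839π²/1.85² - 1.7009 ≈ 46.858
Since 1.871π²/1.85² ≈ 5.395 > 1.7009, all λₙ > 0.
The n=1 mode decays slowest → dominates as t → ∞.
Asymptotic: u ~ c₁ sin(πx/1.85) e^{-λ₁t} with decay rate λ₁ ≈ 3.695.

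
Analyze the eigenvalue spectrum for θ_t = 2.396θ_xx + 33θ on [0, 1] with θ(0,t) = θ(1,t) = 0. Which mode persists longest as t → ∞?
Eigenvalues: λₙ = 2.396n²π²/1² - 33.
First three modes:
  n=1: λ₁ = 2.396π² - 33 ≈ -9.352
  n=2: λ₂ = 9.584π² - 33 ≈ 61.59
  n=3: λ₃ = 21.564π² - 33 ≈ 179.828
Since 2.396π² ≈ 23.648 < 33, λ₁ < 0.
The n=1 mode grows fastest (−λₙ is largest for n=1) → dominates.
Asymptotic: θ ~ c₁ sin(πx/1) e^{9.352t} (exponential growth at rate −λ₁ ≈ 9.352).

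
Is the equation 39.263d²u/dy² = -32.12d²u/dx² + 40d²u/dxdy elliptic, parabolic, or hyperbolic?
Rewriting in standard form: 32.12d²u/dx² - 40d²u/dxdy + 39.263d²u/dy² = 0. Computing B² - 4AC with A = 32.12, B = -40, C = 39.263: discriminant = -3444.51024 (negative). Answer: elliptic.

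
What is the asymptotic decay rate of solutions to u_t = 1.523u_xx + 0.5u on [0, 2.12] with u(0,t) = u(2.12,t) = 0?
Eigenvalues: λₙ = 1.523n²π²/2.12² - 0.5.
First three modes:
  n=1: λ₁ = 1.523π²/2.12² - 0.5 ≈ 2.844
  n=2: λ₂ = 6.092π²/2.12² - 0.5 ≈ 12.878
  n=3: λ₃ = 13.707π²/2.12² - 0.5 ≈ 29.6
Since 1.523π²/2.12² ≈ 3.344 > 0.5, all λₙ > 0.
The n=1 mode decays slowest → dominates as t → ∞.
Asymptotic: u ~ c₁ sin(πx/2.12) e^{-λ₁t} with decay rate λ₁ ≈ 2.844.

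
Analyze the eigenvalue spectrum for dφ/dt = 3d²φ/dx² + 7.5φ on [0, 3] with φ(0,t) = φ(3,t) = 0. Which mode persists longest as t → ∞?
Eigenvalues: λₙ = 3n²π²/3² - 7.5.
First three modes:
  n=1: λ₁ = 3π²/3² - 7.5 ≈ -4.21
  n=2: λ₂ = 12π²/3² - 7.5 ≈ 5.659
  n=3: λ₃ = 27π²/3² - 7.5 ≈ 22.109
Since 3π²/3² ≈ 3.29 < 7.5, λ₁ < 0.
The n=1 mode grows fastest (−λₙ is largest for n=1) → dominates.
Asymptotic: φ ~ c₁ sin(πx/3) e^{4.21t} (exponential growth at rate −λ₁ ≈ 4.21).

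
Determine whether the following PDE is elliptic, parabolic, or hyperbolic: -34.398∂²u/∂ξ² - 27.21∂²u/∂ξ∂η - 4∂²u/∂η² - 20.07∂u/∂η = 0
Coefficients: A = -34.398, B = -27.21, C = -4. B² - 4AC = 190.0161, which is positive, so the equation is hyperbolic.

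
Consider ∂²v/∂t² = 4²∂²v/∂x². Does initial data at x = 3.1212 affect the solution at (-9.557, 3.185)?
Yes. The domain of dependence is [-22.297, 3.183], and 3.1212 ∈ [-22.297, 3.183].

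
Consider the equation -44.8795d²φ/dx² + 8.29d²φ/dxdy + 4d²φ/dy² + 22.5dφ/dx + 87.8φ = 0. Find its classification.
Hyperbolic. (A = -44.8795, B = 8.29, C = 4 gives B² - 4AC = 786.7961.)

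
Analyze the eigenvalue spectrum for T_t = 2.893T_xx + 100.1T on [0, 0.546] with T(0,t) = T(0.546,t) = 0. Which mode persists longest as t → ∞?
Eigenvalues: λₙ = 2.893n²π²/0.546² - 100.1.
First three modes:
  n=1: λ₁ = 2.893π²/0.546² - 100.1 ≈ -4.323
  n=2: λ₂ = 11.572π²/0.546² - 100.1 ≈ 283.009
  n=3: λ₃ = 26.037π²/0.546² - 100.1 ≈ 761.896
Since 2.893π²/0.546² ≈ 95.777 < 100.1, λ₁ < 0.
The n=1 mode grows fastest (−λₙ is largest for n=1) → dominates.
Asymptotic: T ~ c₁ sin(πx/0.546) e^{4.323t} (exponential growth at rate −λ₁ ≈ 4.323).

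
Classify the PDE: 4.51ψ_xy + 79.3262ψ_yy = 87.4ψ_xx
Rewriting in standard form: -87.4ψ_xx + 4.51ψ_xy + 79.3262ψ_yy = 0. A = -87.4, B = 4.51, C = 79.3262. Discriminant B² - 4AC = 27752.77962. Since 27752.77962 > 0, hyperbolic.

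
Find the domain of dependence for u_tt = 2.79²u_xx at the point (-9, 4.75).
Domain of dependence: [-22.2525, 4.2525]. Signals travel at speed 2.79, so data within |x - -9| ≤ 2.79·4.75 = 13.2525 can reach the point.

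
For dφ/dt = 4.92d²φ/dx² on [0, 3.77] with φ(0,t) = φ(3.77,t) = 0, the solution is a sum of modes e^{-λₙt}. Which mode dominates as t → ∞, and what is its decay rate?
Eigenvalues: λₙ = 4.92n²π²/3.77².
First three modes:
  n=1: λ₁ = 4.92π²/3.77² ≈ 3.417
  n=2: λ₂ = 19.68π²/3.77² ≈ 13.666 (4× faster decay)
  n=3: λ₃ = 44.28π²/3.77² ≈ 30.749 (9× faster decay)
As t → ∞, higher modes decay exponentially faster. The n=1 mode dominates: φ ~ c₁ sin(πx/3.77) e^{-λ₁t}.
Decay rate: λ₁ = 4.92π²/3.77² ≈ 3.417.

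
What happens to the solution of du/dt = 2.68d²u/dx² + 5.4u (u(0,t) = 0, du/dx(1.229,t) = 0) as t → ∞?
u grows unboundedly. Reaction dominates diffusion (r=5.4 > κπ²/(4L²)≈4.38); solution grows exponentially.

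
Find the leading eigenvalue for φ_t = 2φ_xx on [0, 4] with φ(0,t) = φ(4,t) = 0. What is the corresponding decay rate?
Eigenvalues: λₙ = 2n²π²/4².
First three modes:
  n=1: λ₁ = 2π²/4² ≈ 1.234
  n=2: λ₂ = 8π²/4² ≈ 4.935 (4× faster decay)
  n=3: λ₃ = 18π²/4² ≈ 11.103 (9× faster decay)
As t → ∞, higher modes decay exponentially faster. The n=1 mode dominates: φ ~ c₁ sin(πx/4) e^{-λ₁t}.
Decay rate: λ₁ = 2π²/4² ≈ 1.234.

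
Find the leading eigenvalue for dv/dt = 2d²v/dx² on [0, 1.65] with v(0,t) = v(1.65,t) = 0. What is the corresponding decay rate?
Eigenvalues: λₙ = 2n²π²/1.65².
First three modes:
  n=1: λ₁ = 2π²/1.65² ≈ 7.25
  n=2: λ₂ = 8π²/1.65² ≈ 29.002 (4× faster decay)
  n=3: λ₃ = 18π²/1.65² ≈ 65.254 (9× faster decay)
As t → ∞, higher modes decay exponentially faster. The n=1 mode dominates: v ~ c₁ sin(πx/1.65) e^{-λ₁t}.
Decay rate: λ₁ = 2π²/1.65² ≈ 7.25.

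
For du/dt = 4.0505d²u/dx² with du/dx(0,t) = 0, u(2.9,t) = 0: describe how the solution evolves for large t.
u → 0. Heat escapes through the Dirichlet boundary.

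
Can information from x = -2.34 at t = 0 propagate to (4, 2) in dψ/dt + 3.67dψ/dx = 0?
No. Only data at x = -3.34 affects (4, 2). Advection has one-way propagation along characteristics.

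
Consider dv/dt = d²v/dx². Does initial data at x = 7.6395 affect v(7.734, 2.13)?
Yes, for any finite x. The heat equation has infinite propagation speed, so all initial data affects all points at any t > 0.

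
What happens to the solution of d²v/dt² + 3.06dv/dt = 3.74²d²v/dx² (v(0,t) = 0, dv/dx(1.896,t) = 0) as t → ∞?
v → 0. Damping (γ=3.06) dissipates energy; oscillations decay exponentially.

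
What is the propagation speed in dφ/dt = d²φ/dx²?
Infinite. The heat equation is parabolic, not hyperbolic, so disturbances propagate instantly.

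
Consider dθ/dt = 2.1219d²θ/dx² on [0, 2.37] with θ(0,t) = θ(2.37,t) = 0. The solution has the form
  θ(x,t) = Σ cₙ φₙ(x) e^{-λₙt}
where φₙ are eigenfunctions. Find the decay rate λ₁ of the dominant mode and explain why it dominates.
Eigenvalues: λₙ = 2.1219n²π²/2.37².
First three modes:
  n=1: λ₁ = 2.1219π²/2.37² ≈ 3.728
  n=2: λ₂ = 8.4876π²/2.37² ≈ 14.914 (4× faster decay)
  n=3: λ₃ = 19.0971π²/2.37² ≈ 33.556 (9× faster decay)
As t → ∞, higher modes decay exponentially faster. The n=1 mode dominates: θ ~ c₁ sin(πx/2.37) e^{-λ₁t}.
Decay rate: λ₁ = 2.1219π²/2.37² ≈ 3.728.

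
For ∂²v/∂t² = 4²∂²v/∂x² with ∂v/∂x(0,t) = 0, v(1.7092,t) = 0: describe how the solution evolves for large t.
v oscillates (no decay). Energy is conserved; the solution oscillates indefinitely as standing waves.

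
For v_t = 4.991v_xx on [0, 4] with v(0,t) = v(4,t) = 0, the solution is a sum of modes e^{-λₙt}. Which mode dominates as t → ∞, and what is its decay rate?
Eigenvalues: λₙ = 4.991n²π²/4².
First three modes:
  n=1: λ₁ = 4.991π²/4² ≈ 3.079
  n=2: λ₂ = 19.964π²/4² ≈ 12.315 (4× faster decay)
  n=3: λ₃ = 44.919π²/4² ≈ 27.708 (9× faster decay)
As t → ∞, higher modes decay exponentially faster. The n=1 mode dominates: v ~ c₁ sin(πx/4) e^{-λ₁t}.
Decay rate: λ₁ = 4.991π²/4² ≈ 3.079.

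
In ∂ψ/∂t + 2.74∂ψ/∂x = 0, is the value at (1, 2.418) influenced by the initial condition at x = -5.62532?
Yes. The characteristic through (1, 2.418) passes through x = -5.62532.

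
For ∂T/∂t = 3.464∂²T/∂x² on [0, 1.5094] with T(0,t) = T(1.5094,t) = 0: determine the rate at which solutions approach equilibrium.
Eigenvalues: λₙ = 3.464n²π²/1.5094².
First three modes:
  n=1: λ₁ = 3.464π²/1.5094² ≈ 15.006
  n=2: λ₂ = 13.856π²/1.5094² ≈ 60.025 (4× faster decay)
  n=3: λ₃ = 31.176π²/1.5094² ≈ 135.055 (9× faster decay)
As t → ∞, higher modes decay exponentially faster. The n=1 mode dominates: T ~ c₁ sin(πx/1.5094) e^{-λ₁t}.
Decay rate: λ₁ = 3.464π²/1.5094² ≈ 15.006.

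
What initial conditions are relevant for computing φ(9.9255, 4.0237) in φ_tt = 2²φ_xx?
Domain of dependence: [1.8781, 17.9729]. Signals travel at speed 2, so data within |x - 9.9255| ≤ 2·4.0237 = 8.0474 can reach the point.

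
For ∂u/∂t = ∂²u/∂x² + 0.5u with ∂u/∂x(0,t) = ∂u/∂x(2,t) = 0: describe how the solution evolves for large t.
u grows unboundedly. With Neumann BCs the constant mode has diffusion eigenvalue 0, so any r > 0 makes it grow like e^(0.5t); solution grows exponentially.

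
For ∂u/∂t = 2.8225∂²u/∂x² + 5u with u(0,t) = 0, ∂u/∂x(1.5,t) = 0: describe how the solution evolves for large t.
u grows unboundedly. Reaction dominates diffusion (r=5 > κπ²/(4L²)≈3.1); solution grows exponentially.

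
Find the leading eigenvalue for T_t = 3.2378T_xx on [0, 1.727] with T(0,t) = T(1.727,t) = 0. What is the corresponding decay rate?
Eigenvalues: λₙ = 3.2378n²π²/1.727².
First three modes:
  n=1: λ₁ = 3.2378π²/1.727² ≈ 10.714
  n=2: λ₂ = 12.9512π²/1.727² ≈ 42.857 (4× faster decay)
  n=3: λ₃ = 29.1402π²/1.727² ≈ 96.429 (9× faster decay)
As t → ∞, higher modes decay exponentially faster. The n=1 mode dominates: T ~ c₁ sin(πx/1.727) e^{-λ₁t}.
Decay rate: λ₁ = 3.2378π²/1.727² ≈ 10.714.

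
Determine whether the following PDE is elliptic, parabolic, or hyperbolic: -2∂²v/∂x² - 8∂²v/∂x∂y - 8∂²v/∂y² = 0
Coefficients: A = -2, B = -8, C = -8. B² - 4AC = 0, which is zero, so the equation is parabolic.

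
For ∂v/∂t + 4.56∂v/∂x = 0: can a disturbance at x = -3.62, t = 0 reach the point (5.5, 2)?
Yes. The characteristic through (5.5, 2) passes through x = -3.62.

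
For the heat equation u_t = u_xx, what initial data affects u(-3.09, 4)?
The entire real line. The heat equation has infinite propagation speed: any initial disturbance instantly affects all points (though exponentially small far away).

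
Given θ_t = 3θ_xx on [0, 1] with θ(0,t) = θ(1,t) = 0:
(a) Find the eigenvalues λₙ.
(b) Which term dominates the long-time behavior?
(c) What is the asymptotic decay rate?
Eigenvalues: λₙ = 3n²π².
First three modes:
  n=1: λ₁ = 3π² ≈ 29.609
  n=2: λ₂ = 12π² ≈ 118.435 (4× faster decay)
  n=3: λ₃ = 27π² ≈ 266.479 (9× faster decay)
As t → ∞, higher modes decay exponentially faster. The n=1 mode dominates: θ ~ c₁ sin(πx) e^{-λ₁t}.
Decay rate: λ₁ = 3π² ≈ 29.609.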